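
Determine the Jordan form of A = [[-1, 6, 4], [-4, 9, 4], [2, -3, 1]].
The characteristic polynomial is det(xI - A) = (x - 3)^3, so the eigenvalues are 3 (algebraic multiplicity 3).

For λ = 3: rank(A - 3I) = 1, rank((A - 3I)^2) = 0. The eigenspace has dimension 3 - 1 = 2, so there are 2 Jordan blocks; the rank sequence gives block sizes [2, 1].

Assembling the blocks gives the Jordan form J above.

J = [[3, 1, 0], [0, 3, 0], [0, 0, 3]]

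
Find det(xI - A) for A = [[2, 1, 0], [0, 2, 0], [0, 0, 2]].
χ_A(x) = (x - 2)^3

xI - A = [[x - 2, -1, 0], [0, x - 2, 0], [0, 0, x - 2]].

Expanding det(xI - A) along the first row:
det(xI - A) = + (x - 2)·det([[x - 2, 0], [0, x - 2]]) - (-1)·det([[0, 0], [0, x - 2]]) + (0)·det([[0, x - 2], [0, 0]]).

Evaluating gives χ_A(x) = x^3 - 6x^2 + 12x - 8 = (x - 2)^3.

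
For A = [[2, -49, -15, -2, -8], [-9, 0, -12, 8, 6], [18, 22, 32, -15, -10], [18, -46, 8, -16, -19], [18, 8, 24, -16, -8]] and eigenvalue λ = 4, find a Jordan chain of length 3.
v_1 = [[2, 2, -5, -2, -3]]^T, v_2 = [[1, 0, 0, 1, 0]]^T, v_3 = [[-4, -1, 3, -2, 2]]^T

We seek v_1 ∈ ker((A - 4I)^3) \ ker((A - 4I)^2), then set v_{i+1} = (A - 4I) v_i.

One such chain is v_1 = [[2, 2, -5, -2, -3]]^T, v_2 = [[1, 0, 0, 1, 0]]^T, v_3 = [[-4, -1, 3, -2, 2]]^T. Check: (A - 4I) v_3 = [[0, 0, 0, 0, 0]]^T = 0.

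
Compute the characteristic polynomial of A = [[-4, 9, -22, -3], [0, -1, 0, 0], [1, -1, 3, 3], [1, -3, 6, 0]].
χ_A(x) = (x - 1)^2(x + 1)(x + 3)

xI - A = [[x + 4, -9, 22, 3], [0, x + 1, 0, 0], [-1, 1, x - 3, -3], [-1, 3, -6, x]].

Expanding det(xI - A) along the first row:
det(xI - A) = + (x + 4)·det([[x + 1, 0, 0], [1, x - 3, -3], [3, -6, x]]) - (-9)·det([[0, 0, 0], [-1, x - 3, -3], [-1, -6, x]]) + (22)·det([[0, x + 1, 0], [-1, 1, -3], [-1, 3, x]]) - (3)·det([[0, x + 1, 0], [-1, 1, x - 3], [-1, 3, -6]]).

Evaluating gives χ_A(x) = x^4 + 2x^3 - 4x^2 - 2x + 3 = (x - 1)^2(x + 1)(x + 3).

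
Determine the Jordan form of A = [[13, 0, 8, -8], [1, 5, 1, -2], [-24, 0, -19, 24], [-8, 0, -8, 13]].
The characteristic polynomial is det(xI - A) = (x - 5)^3(x + 3), so the eigenvalues are -3 (algebraic multiplicity 1), 5 (algebraic multiplicity 3).

For λ = -3: algebraic multiplicity 1 gives one 1×1 block.

For λ = 5: rank(A - 5I) = 2, rank((A - 5I)^2) = 1. The eigenspace has dimension 4 - 2 = 2, so there are 2 Jordan blocks; the rank sequence gives block sizes [2, 1].

Assembling the blocks gives the Jordan form J above.

J = [[-3, 0, 0, 0], [0, 5, 1, 0], [0, 0, 5, 0], [0, 0, 0, 5]]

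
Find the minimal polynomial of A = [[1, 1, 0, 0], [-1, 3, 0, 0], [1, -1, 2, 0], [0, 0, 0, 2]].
The characteristic polynomial factors as (x - 2)^4. The minimal polynomial is ∏(x - λ)^{k_λ} where k_λ is the size of the largest Jordan block at λ.

For λ = 2: rank(A - 2I) = 1, and the largest Jordan block has size 2 (the smallest k with rank((A - 2I)^k) = rank((A - 2I)^(k+1))).

So m_A(x) = (x - 2)^2.

m_A(x) = (x - 2)^2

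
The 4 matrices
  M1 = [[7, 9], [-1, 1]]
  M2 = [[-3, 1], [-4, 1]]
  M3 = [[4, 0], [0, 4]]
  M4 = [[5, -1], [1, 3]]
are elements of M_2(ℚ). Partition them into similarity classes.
3 classes: {M1, M4}, {M2}, {M3}

Characteristic polynomials: χ_{M1} = (x - 4)^2, χ_{M2} = (x + 1)^2, χ_{M3} = (x - 4)^2, χ_{M4} = (x - 4)^2.

{M1, M4}: invariant factors (x - 4)^2.

{M2}: invariant factors (x + 1)^2.

{M3}: invariant factors x - 4, x - 4.

Matrices are similar if and only if their invariant-factor lists agree; the partition into similarity classes is {M1, M4}, {M2}, {M3}.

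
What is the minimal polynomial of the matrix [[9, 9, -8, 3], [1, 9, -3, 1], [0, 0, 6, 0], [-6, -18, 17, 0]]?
m_A(x) = (x - 6)^2

The characteristic polynomial factors as (x - 6)^4. The minimal polynomial is ∏(x - λ)^{k_λ} where k_λ is the size of the largest Jordan block at λ.

For λ = 6: rank(A - 6I) = 2, and the largest Jordan block has size 2 (the smallest k with rank((A - 6I)^k) = rank((A - 6I)^(k+1))).

So m_A(x) = (x - 6)^2.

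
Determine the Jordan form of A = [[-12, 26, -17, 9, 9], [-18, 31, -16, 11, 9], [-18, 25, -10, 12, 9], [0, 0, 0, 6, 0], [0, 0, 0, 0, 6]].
The characteristic polynomial is det(xI - A) = (x - 6)^4(x + 3), so the eigenvalues are -3 (algebraic multiplicity 1), 6 (algebraic multiplicity 4).

For λ = -3: algebraic multiplicity 1 gives one 1×1 block.

For λ = 6: rank(A - 6I) = 3, rank((A - 6I)^2) = 2, rank((A - 6I)^3) = 1. The eigenspace has dimension 5 - 3 = 2, so there are 2 Jordan blocks; the rank sequence gives block sizes [3, 1].

Assembling the blocks gives the Jordan form J above.

J = [[-3, 0, 0, 0, 0], [0, 6, 1, 0, 0], [0, 0, 6, 1, 0], [0, 0, 0, 6, 0], [0, 0, 0, 0, 6]]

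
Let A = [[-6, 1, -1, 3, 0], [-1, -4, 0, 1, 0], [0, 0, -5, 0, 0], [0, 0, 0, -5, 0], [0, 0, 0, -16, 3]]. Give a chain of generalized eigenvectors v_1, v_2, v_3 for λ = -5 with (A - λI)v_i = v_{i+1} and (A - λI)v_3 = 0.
v_1 = [[0, 2, -1, -1, -2]]^T, v_2 = [[0, 1, 0, 0, 0]]^T, v_3 = [[1, 1, 0, 0, 0]]^T

We seek v_1 ∈ ker((A + 5I)^3) \ ker((A + 5I)^2), then set v_{i+1} = (A + 5I) v_i.

One such chain is v_1 = [[0, 2, -1, -1, -2]]^T, v_2 = [[0, 1, 0, 0, 0]]^T, v_3 = [[1, 1, 0, 0, 0]]^T. Check: (A + 5I) v_3 = [[0, 0, 0, 0, 0]]^T = 0.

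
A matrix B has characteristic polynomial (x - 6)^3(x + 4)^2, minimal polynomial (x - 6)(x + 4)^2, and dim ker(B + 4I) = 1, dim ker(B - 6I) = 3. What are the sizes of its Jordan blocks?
Jordan blocks: (-4, 2), (6, 1), (6, 1), (6, 1)

λ = -4: algebraic multiplicity 2 (exponent in χ_B), largest block size 2 (exponent in m_B), 1 block (geometric multiplicity). This forces block sizes [2].
λ = 6: algebraic multiplicity 3 (exponent in χ_B), largest block size 1 (exponent in m_B), 3 blocks (geometric multiplicity). These force block sizes [1, 1, 1].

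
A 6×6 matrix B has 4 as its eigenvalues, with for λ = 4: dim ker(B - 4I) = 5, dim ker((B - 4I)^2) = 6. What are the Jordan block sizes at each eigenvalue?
λ = 4: successive nullity increments [5, 1] count blocks of size ≥ k; block sizes are [2, 1, 1, 1, 1].

Jordan blocks: (4, 2), (4, 1), (4, 1), (4, 1), (4, 1)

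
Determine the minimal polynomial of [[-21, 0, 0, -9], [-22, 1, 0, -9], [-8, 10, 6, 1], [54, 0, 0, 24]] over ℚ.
m_A(x) = (x - 6)^2(x - 1)(x + 3)

The characteristic polynomial factors as (x - 6)^2(x - 1)(x + 3). The minimal polynomial is ∏(x - λ)^{k_λ} where k_λ is the size of the largest Jordan block at λ.

For λ = -3: rank(A + 3I) = 3, and the largest Jordan block has size 1 (the smallest k with rank((A + 3I)^k) = rank((A + 3I)^(k+1))).
For λ = 1: rank(A - I) = 3, and the largest Jordan block has size 1 (the smallest k with rank((A - I)^k) = rank((A - I)^(k+1))).
For λ = 6: rank(A - 6I) = 3, and the largest Jordan block has size 2 (the smallest k with rank((A - 6I)^k) = rank((A - 6I)^(k+1))).

So m_A(x) = (x - 6)^2(x - 1)(x + 3).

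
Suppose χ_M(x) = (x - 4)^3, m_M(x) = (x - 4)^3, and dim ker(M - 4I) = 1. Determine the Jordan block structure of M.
Jordan blocks: (4, 3)

λ = 4: algebraic multiplicity 3 (exponent in χ_M), largest block size 3 (exponent in m_M), 1 block (geometric multiplicity). This forces block sizes [3].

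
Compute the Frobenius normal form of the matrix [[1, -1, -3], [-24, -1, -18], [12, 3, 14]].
R = [[5, 0, 0], [0, 0, -20], [0, 1, 9]]

The invariant factors of A (the non-unit diagonal entries of the Smith normal form of xI - A over ℚ[x]) are x - 5, (x - 5)(x - 4), each dividing the next. The characteristic polynomial is their product, (x - 5)^2(x - 4).

The rational canonical form is the block-diagonal matrix of companion matrices C(f_i):
R = [[5, 0, 0], [0, 0, -20], [0, 1, 9]].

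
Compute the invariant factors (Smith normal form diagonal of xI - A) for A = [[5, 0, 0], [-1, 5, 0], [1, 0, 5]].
x - 5, (x - 5)^2

The Jordan structure of A has elementary divisors (x - 5)^2, (x - 5). Arranging the block sizes at each eigenvalue in decreasing order and taking row products gives the invariant factors.

Invariant factors (smallest first, each dividing the next): x - 5, (x - 5)^2.

Check: the last factor (x - 5)^2 is the minimal polynomial, and the product (x - 5)^3 is the characteristic polynomial.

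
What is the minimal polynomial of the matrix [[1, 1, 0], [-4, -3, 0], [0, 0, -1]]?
m_A(x) = (x + 1)^2

The characteristic polynomial factors as (x + 1)^3. The minimal polynomial is ∏(x - λ)^{k_λ} where k_λ is the size of the largest Jordan block at λ.

For λ = -1: rank(A + I) = 1, and the largest Jordan block has size 2 (the smallest k with rank((A + I)^k) = rank((A + I)^(k+1))).

So m_A(x) = (x + 1)^2.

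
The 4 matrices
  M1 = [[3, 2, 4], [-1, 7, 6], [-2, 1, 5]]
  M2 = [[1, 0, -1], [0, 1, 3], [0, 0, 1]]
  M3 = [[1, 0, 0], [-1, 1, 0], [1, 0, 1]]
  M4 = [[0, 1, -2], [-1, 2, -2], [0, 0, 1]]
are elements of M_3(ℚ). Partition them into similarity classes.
2 classes: {M1}, {M2, M3, M4}

Characteristic polynomials: χ_{M1} = (x - 5)^3, χ_{M2} = (x - 1)^3, χ_{M3} = (x - 1)^3, χ_{M4} = (x - 1)^3.

{M1}: invariant factors (x - 5)^3.

{M2, M3, M4}: invariant factors x - 1, (x - 1)^2.

Matrices are similar if and only if their invariant-factor lists agree; the partition into similarity classes is {M1}, {M2, M3, M4}.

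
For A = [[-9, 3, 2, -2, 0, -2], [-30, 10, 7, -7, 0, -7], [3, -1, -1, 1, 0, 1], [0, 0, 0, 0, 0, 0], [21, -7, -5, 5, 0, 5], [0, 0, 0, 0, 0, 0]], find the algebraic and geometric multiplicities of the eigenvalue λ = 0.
algebraic multiplicity 6, geometric multiplicity 4

The characteristic polynomial is x^6, so the factor x appears with exponent 6: the algebraic multiplicity is 6.

rank(A) = 2, so the eigenspace has dimension 6 - 2 = 4: the geometric multiplicity is 4.

Since 4 < 6, A is not diagonalizable.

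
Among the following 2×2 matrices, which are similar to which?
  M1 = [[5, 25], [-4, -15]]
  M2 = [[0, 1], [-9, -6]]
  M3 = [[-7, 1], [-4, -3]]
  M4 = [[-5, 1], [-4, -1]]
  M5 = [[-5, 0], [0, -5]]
3 classes: {M1, M3}, {M2, M4}, {M5}

Characteristic polynomials: χ_{M1} = (x + 5)^2, χ_{M2} = (x + 3)^2, χ_{M3} = (x + 5)^2, χ_{M4} = (x + 3)^2, χ_{M5} = (x + 5)^2.

{M1, M3}: invariant factors (x + 5)^2.

{M2, M4}: invariant factors (x + 3)^2.

{M5}: invariant factors x + 5, x + 5.

Matrices are similar if and only if their invariant-factor lists agree; the partition into similarity classes is {M1, M3}, {M2, M4}, {M5}.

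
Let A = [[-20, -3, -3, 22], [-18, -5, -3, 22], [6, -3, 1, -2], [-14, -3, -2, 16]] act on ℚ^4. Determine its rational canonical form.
The invariant factors of A (the non-unit diagonal entries of the Smith normal form of xI - A over ℚ[x]) are x + 2, (x + 2)(x^2 + 4x - 4), each dividing the next. The characteristic polynomial is their product, (x + 2)^2(x^2 + 4x - 4).

The rational canonical form is the block-diagonal matrix of companion matrices C(f_i):
R = [[-2, 0, 0, 0], [0, 0, 0, 8], [0, 1, 0, -4], [0, 0, 1, -6]].

Note the characteristic polynomial does not split into linear factors over ℚ, so A has no Jordan form over ℚ; the rational canonical form exists over any field.

R = [[-2, 0, 0, 0], [0, 0, 0, 8], [0, 1, 0, -4], [0, 0, 1, -6]]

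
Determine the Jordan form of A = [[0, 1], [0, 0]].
J = [[0, 1], [0, 0]]

The characteristic polynomial is det(xI - A) = x^2, so the eigenvalues are 0 (algebraic multiplicity 2).

For λ = 0: rank(A) = 1, rank(A^2) = 0. The eigenspace has dimension 2 - 1 = 1, so there is 1 Jordan block; the rank sequence gives block sizes [2].

Assembling the blocks gives the Jordan form J above.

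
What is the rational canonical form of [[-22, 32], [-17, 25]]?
The invariant factors of A (the non-unit diagonal entries of the Smith normal form of xI - A over ℚ[x]) are x^2 - 3x - 6, each dividing the next. The characteristic polynomial is their product, x^2 - 3x - 6.

The rational canonical form is the block-diagonal matrix of companion matrices C(f_i):
R = [[0, 6], [1, 3]].

Note the characteristic polynomial does not split into linear factors over ℚ, so A has no Jordan form over ℚ; the rational canonical form exists over any field.

R = [[0, 6], [1, 3]]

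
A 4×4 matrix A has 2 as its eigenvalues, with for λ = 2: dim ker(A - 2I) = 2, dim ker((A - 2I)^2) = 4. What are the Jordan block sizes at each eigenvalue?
Jordan blocks: (2, 2), (2, 2)

λ = 2: successive nullity increments [2, 2] count blocks of size ≥ k; block sizes are [2, 2].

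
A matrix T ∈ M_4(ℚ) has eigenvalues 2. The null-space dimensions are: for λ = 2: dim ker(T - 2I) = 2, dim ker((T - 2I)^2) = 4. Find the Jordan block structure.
λ = 2: successive nullity increments [2, 2] count blocks of size ≥ k; block sizes are [2, 2].

Jordan blocks: (2, 2), (2, 2)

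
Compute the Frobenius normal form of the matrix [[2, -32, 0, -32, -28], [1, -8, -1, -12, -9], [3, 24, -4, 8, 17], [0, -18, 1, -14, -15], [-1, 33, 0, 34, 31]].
R = [[0, 0, 0, 0, 20], [1, 0, 0, 0, -24], [0, 1, 0, 0, 29], [0, 0, 1, 0, -15], [0, 0, 0, 1, 7]]

The invariant factors of A (the non-unit diagonal entries of the Smith normal form of xI - A over ℚ[x]) are (x - 5)(x^2 - x + 2)^2, each dividing the next. The characteristic polynomial is their product, (x - 5)(x^2 - x + 2)^2.

The rational canonical form is the block-diagonal matrix of companion matrices C(f_i):
R = [[0, 0, 0, 0, 20], [1, 0, 0, 0, -24], [0, 1, 0, 0, 29], [0, 0, 1, 0, -15], [0, 0, 0, 1, 7]].

Note the characteristic polynomial does not split into linear factors over ℚ, so A has no Jordan form over ℚ; the rational canonical form exists over any field.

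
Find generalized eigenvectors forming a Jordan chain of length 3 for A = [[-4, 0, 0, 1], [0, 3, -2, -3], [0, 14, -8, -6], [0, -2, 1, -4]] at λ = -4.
We seek v_1 ∈ ker((A + 4I)^3) \ ker((A + 4I)^2), then set v_{i+1} = (A + 4I) v_i.

One such chain is v_1 = [[-1, 1, 3, 0]]^T, v_2 = [[0, 1, 2, 1]]^T, v_3 = [[1, 0, 0, 0]]^T. Check: (A + 4I) v_3 = [[0, 0, 0, 0]]^T = 0.

v_1 = [[-1, 1, 3, 0]]^T, v_2 = [[0, 1, 2, 1]]^T, v_3 = [[1, 0, 0, 0]]^T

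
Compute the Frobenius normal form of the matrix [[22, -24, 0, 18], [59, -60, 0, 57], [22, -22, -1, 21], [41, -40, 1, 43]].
The invariant factors of A (the non-unit diagonal entries of the Smith normal form of xI - A over ℚ[x]) are (x - 4)(x + 4)(x^2 - 4x - 6), each dividing the next. The characteristic polynomial is their product, (x - 4)(x + 4)(x^2 - 4x - 6).

The rational canonical form is the block-diagonal matrix of companion matrices C(f_i):
R = [[0, 0, 0, -96], [1, 0, 0, -64], [0, 1, 0, 22], [0, 0, 1, 4]].

Note the characteristic polynomial does not split into linear factors over ℚ, so A has no Jordan form over ℚ; the rational canonical form exists over any field.

R = [[0, 0, 0, -96], [1, 0, 0, -64], [0, 1, 0, 22], [0, 0, 1, 4]]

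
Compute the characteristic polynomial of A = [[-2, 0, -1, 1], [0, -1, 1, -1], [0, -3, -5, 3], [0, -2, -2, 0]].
xI - A = [[x + 2, 0, 1, -1], [0, x + 1, -1, 1], [0, 3, x + 5, -3], [0, 2, 2, x]].

Expanding det(xI - A) along the first row:
det(xI - A) = + (x + 2)·det([[x + 1, -1, 1], [3, x + 5, -3], [2, 2, x]]) - (0)·det([[0, -1, 1], [0, x + 5, -3], [0, 2, x]]) + (1)·det([[0, x + 1, 1], [0, 3, -3], [0, 2, x]]) - (-1)·det([[0, x + 1, -1], [0, 3, x + 5], [0, 2, 2]]).

Evaluating gives χ_A(x) = x^4 + 8x^3 + 24x^2 + 32x + 16 = (x + 2)^4.

χ_A(x) = (x + 2)^4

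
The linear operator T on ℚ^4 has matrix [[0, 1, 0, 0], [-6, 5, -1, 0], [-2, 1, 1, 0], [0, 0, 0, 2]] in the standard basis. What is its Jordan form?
J = [[2, 1, 0, 0], [0, 2, 1, 0], [0, 0, 2, 0], [0, 0, 0, 2]]

The characteristic polynomial is det(xI - A) = (x - 2)^4, so the eigenvalues are 2 (algebraic multiplicity 4).

For λ = 2: rank(A - 2I) = 2, rank((A - 2I)^2) = 1, rank((A - 2I)^3) = 0. The eigenspace has dimension 4 - 2 = 2, so there are 2 Jordan blocks; the rank sequence gives block sizes [3, 1].

Assembling the blocks gives the Jordan form J above.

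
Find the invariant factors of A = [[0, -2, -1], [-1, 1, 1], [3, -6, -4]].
x + 1, (x + 1)^2

The Jordan structure of A has elementary divisors (x + 1)^2, (x + 1). Arranging the block sizes at each eigenvalue in decreasing order and taking row products gives the invariant factors.

Invariant factors (smallest first, each dividing the next): x + 1, (x + 1)^2.

Check: the last factor (x + 1)^2 is the minimal polynomial, and the product (x + 1)^3 is the characteristic polynomial.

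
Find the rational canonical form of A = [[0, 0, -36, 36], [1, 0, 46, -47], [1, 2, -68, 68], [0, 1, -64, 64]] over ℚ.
R = [[0, 0, 0, -36], [1, 0, 0, 24], [0, 1, 0, 9], [0, 0, 1, -4]]

The invariant factors of A (the non-unit diagonal entries of the Smith normal form of xI - A over ℚ[x]) are (x - 2)(x + 3)(x^2 + 3x - 6), each dividing the next. The characteristic polynomial is their product, (x - 2)(x + 3)(x^2 + 3x - 6).

The rational canonical form is the block-diagonal matrix of companion matrices C(f_i):
R = [[0, 0, 0, -36], [1, 0, 0, 24], [0, 1, 0, 9], [0, 0, 1, -4]].

Note the characteristic polynomial does not split into linear factors over ℚ, so A has no Jordan form over ℚ; the rational canonical form exists over any field.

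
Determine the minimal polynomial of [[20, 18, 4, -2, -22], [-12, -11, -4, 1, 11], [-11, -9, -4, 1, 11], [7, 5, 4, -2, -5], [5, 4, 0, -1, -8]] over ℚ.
m_A(x) = (x - 3)(x + 2)^2

The characteristic polynomial factors as (x - 3)(x + 2)^4. The minimal polynomial is ∏(x - λ)^{k_λ} where k_λ is the size of the largest Jordan block at λ.

For λ = -2: rank(A + 2I) = 3, and the largest Jordan block has size 2 (the smallest k with rank((A + 2I)^k) = rank((A + 2I)^(k+1))).
For λ = 3: rank(A - 3I) = 4, and the largest Jordan block has size 1 (the smallest k with rank((A - 3I)^k) = rank((A - 3I)^(k+1))).

So m_A(x) = (x - 3)(x + 2)^2.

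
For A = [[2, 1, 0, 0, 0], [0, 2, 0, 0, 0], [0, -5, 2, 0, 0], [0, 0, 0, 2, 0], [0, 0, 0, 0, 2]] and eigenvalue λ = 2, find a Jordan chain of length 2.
We seek v_1 ∈ ker((A - 2I)^2) \ ker(A - 2I), then set v_{i+1} = (A - 2I) v_i.

One such chain is v_1 = [[0, 1, 1, 1, 0]]^T, v_2 = [[1, 0, -5, 0, 0]]^T. Check: (A - 2I) v_2 = [[0, 0, 0, 0, 0]]^T = 0.

v_1 = [[0, 1, 1, 1, 0]]^T, v_2 = [[1, 0, -5, 0, 0]]^T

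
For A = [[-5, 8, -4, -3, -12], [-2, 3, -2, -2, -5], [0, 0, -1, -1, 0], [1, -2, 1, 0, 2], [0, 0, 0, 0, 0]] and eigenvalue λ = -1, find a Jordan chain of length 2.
v_1 = [[-1, 0, 0, 1, 0]]^T, v_2 = [[1, 0, -1, 0, 0]]^T

We seek v_1 ∈ ker((A + I)^2) \ ker(A + I), then set v_{i+1} = (A + I) v_i.

One such chain is v_1 = [[-1, 0, 0, 1, 0]]^T, v_2 = [[1, 0, -1, 0, 0]]^T. Check: (A + I) v_2 = [[0, 0, 0, 0, 0]]^T = 0.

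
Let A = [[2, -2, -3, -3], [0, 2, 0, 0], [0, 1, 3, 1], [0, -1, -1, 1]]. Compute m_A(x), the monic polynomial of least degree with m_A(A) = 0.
m_A(x) = (x - 2)^2

The characteristic polynomial factors as (x - 2)^4. The minimal polynomial is ∏(x - λ)^{k_λ} where k_λ is the size of the largest Jordan block at λ.

For λ = 2: rank(A - 2I) = 2, and the largest Jordan block has size 2 (the smallest k with rank((A - 2I)^k) = rank((A - 2I)^(k+1))).

So m_A(x) = (x - 2)^2.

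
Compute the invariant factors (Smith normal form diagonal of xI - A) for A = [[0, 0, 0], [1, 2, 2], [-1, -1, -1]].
x^2(x - 1)

The Jordan structure of A has elementary divisors x^2, (x - 1). Arranging the block sizes at each eigenvalue in decreasing order and taking row products gives the invariant factors.

Invariant factors (smallest first, each dividing the next): x^2(x - 1).

Check: the last factor x^2(x - 1) is the minimal polynomial, and the product x^2(x - 1) is the characteristic polynomial.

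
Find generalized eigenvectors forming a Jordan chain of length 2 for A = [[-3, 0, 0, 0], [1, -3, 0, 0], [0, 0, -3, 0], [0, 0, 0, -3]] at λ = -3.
v_1 = [[1, 1, 3, 3]]^T, v_2 = [[0, 1, 0, 0]]^T

We seek v_1 ∈ ker((A + 3I)^2) \ ker(A + 3I), then set v_{i+1} = (A + 3I) v_i.

One such chain is v_1 = [[1, 1, 3, 3]]^T, v_2 = [[0, 1, 0, 0]]^T. Check: (A + 3I) v_2 = [[0, 0, 0, 0]]^T = 0.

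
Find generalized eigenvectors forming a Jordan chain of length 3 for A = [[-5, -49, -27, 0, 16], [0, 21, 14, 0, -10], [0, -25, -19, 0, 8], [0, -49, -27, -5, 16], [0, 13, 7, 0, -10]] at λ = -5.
We seek v_1 ∈ ker((A + 5I)^3) \ ker((A + 5I)^2), then set v_{i+1} = (A + 5I) v_i.

One such chain is v_1 = [[2, -1, 1, 2, -1]]^T, v_2 = [[6, -2, 3, 6, -1]]^T, v_3 = [[1, 0, 0, 1, 0]]^T. Check: (A + 5I) v_3 = [[0, 0, 0, 0, 0]]^T = 0.

v_1 = [[2, -1, 1, 2, -1]]^T, v_2 = [[6, -2, 3, 6, -1]]^T, v_3 = [[1, 0, 0, 1, 0]]^T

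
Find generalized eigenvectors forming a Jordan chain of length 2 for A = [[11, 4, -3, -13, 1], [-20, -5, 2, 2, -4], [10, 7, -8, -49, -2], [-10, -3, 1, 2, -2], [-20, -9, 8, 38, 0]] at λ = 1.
v_1 = [[0, 0, 1, 0, 0]]^T, v_2 = [[-3, 2, -9, 1, 8]]^T

We seek v_1 ∈ ker((A - I)^2) \ ker(A - I), then set v_{i+1} = (A - I) v_i.

One such chain is v_1 = [[0, 0, 1, 0, 0]]^T, v_2 = [[-3, 2, -9, 1, 8]]^T. Check: (A - I) v_2 = [[0, 0, 0, 0, 0]]^T = 0.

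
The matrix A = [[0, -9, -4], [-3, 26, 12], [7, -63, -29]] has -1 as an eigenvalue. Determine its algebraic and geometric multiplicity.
The characteristic polynomial is (x + 1)^3, so the factor x + 1 appears with exponent 3: the algebraic multiplicity is 3.

rank(A + I) = 1, so the eigenspace has dimension 3 - 1 = 2: the geometric multiplicity is 2.

Since 2 < 3, A is not diagonalizable.

algebraic multiplicity 3, geometric multiplicity 2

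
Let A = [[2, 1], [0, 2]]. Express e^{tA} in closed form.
A has Jordan form J = [[2, 1], [0, 2]] with A = PJP^{-1}, so e^{tA} = P e^{tJ} P^{-1}.

For a Jordan block J_k(λ), e^{tJ_k(λ)} = e^{λt} · (I + tN + t^2 N^2/2! + ... + t^{k-1} N^{k-1}/(k-1)!) where N is the nilpotent superdiagonal part.

Assembling the blocks and conjugating back gives the entries of e^{tA} as shown above.

e^{tA} = [[e^{2*t}, t*e^{2*t}], [0, e^{2*t}]]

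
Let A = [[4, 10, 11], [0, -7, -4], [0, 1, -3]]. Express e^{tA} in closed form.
e^{tA} = [[e^{4*t}, (t + e^{9*t} - 1)*e^{-5*t}, (2*t + e^{9*t} - 1)*e^{-5*t}], [0, (1 - 2*t)*e^{-5*t}, -4*t*e^{-5*t}], [0, t*e^{-5*t}, (2*t + 1)*e^{-5*t}]]

A has Jordan form J = [[-5, 1, 0], [0, -5, 0], [0, 0, 4]] with A = PJP^{-1}, so e^{tA} = P e^{tJ} P^{-1}.

For a Jordan block J_k(λ), e^{tJ_k(λ)} = e^{λt} · (I + tN + t^2 N^2/2! + ... + t^{k-1} N^{k-1}/(k-1)!) where N is the nilpotent superdiagonal part.

Assembling the blocks and conjugating back gives the entries of e^{tA} as shown above.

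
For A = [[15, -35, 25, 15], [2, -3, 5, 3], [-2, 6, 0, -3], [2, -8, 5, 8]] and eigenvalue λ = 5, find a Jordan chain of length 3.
We seek v_1 ∈ ker((A - 5I)^3) \ ker((A - 5I)^2), then set v_{i+1} = (A - 5I) v_i.

One such chain is v_1 = [[3, 0, -1, 0]]^T, v_2 = [[5, 1, -1, 1]]^T, v_3 = [[5, 0, -2, 0]]^T. Check: (A - 5I) v_3 = [[0, 0, 0, 0]]^T = 0.

v_1 = [[3, 0, -1, 0]]^T, v_2 = [[5, 1, -1, 1]]^T, v_3 = [[5, 0, -2, 0]]^T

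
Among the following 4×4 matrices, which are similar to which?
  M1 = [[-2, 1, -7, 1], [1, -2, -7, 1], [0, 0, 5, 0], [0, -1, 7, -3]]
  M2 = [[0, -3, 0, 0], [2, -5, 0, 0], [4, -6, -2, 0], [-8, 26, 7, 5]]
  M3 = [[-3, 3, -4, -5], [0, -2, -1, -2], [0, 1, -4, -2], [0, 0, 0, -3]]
Characteristic polynomials: χ_{M1} = (x - 5)(x + 2)^2(x + 3), χ_{M2} = (x - 5)(x + 2)^2(x + 3), χ_{M3} = (x + 3)^4.

{M1}: invariant factors (x - 5)(x + 2)^2(x + 3).

{M2}: invariant factors x + 2, (x - 5)(x + 2)(x + 3).

{M3}: invariant factors x + 3, (x + 3)^3.

Matrices are similar if and only if their invariant-factor lists agree; the partition into similarity classes is {M1}, {M2}, {M3}.

3 classes: {M1}, {M2}, {M3}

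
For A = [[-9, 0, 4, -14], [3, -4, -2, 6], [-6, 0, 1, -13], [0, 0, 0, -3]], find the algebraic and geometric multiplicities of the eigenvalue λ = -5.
algebraic multiplicity 1, geometric multiplicity 1

The characteristic polynomial is (x + 3)^2(x + 4)(x + 5), so the factor x + 5 appears with exponent 1: the algebraic multiplicity is 1.

rank(A + 5I) = 3, so the eigenspace has dimension 4 - 3 = 1: the geometric multiplicity is 1.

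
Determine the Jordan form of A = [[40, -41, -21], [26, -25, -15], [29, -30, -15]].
J = [[0, 1, 0], [0, 0, 1], [0, 0, 0]]

The characteristic polynomial is det(xI - A) = x^3, so the eigenvalues are 0 (algebraic multiplicity 3).

For λ = 0: rank(A) = 2, rank(A^2) = 1, rank(A^3) = 0. The eigenspace has dimension 3 - 2 = 1, so there is 1 Jordan block; the rank sequence gives block sizes [3].

Assembling the blocks gives the Jordan form J above.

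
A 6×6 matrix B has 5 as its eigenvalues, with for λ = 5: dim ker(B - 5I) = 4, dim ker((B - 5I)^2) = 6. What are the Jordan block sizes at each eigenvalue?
λ = 5: successive nullity increments [4, 2] count blocks of size ≥ k; block sizes are [2, 2, 1, 1].

Jordan blocks: (5, 2), (5, 2), (5, 1), (5, 1)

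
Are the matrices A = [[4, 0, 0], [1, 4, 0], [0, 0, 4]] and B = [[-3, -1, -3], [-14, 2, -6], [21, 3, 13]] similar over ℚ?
Two matrices over a field are similar if and only if they have the same invariant factors.

Both A and B have characteristic polynomial (x - 4)^3 and minimal polynomial (x - 4)^2. Computing further, both have invariant factors x - 4, (x - 4)^2. Hence A and B are similar.

Yes.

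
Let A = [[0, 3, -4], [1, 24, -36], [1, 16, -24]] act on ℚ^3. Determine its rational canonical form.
The invariant factors of A (the non-unit diagonal entries of the Smith normal form of xI - A over ℚ[x]) are x^3 + x + 4, each dividing the next. The characteristic polynomial is their product, x^3 + x + 4.

The rational canonical form is the block-diagonal matrix of companion matrices C(f_i):
R = [[0, 0, -4], [1, 0, -1], [0, 1, 0]].

Note the characteristic polynomial does not split into linear factors over ℚ, so A has no Jordan form over ℚ; the rational canonical form exists over any field.

R = [[0, 0, -4], [1, 0, -1], [0, 1, 0]]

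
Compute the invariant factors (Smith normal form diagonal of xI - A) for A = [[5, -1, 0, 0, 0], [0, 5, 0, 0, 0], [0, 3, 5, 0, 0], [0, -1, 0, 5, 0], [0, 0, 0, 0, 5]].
The Jordan structure of A has elementary divisors (x - 5)^2, (x - 5), (x - 5), (x - 5). Arranging the block sizes at each eigenvalue in decreasing order and taking row products gives the invariant factors.

Invariant factors (smallest first, each dividing the next): x - 5, x - 5, x - 5, (x - 5)^2.

Check: the last factor (x - 5)^2 is the minimal polynomial, and the product (x - 5)^5 is the characteristic polynomial.

x - 5, x - 5, x - 5, (x - 5)^2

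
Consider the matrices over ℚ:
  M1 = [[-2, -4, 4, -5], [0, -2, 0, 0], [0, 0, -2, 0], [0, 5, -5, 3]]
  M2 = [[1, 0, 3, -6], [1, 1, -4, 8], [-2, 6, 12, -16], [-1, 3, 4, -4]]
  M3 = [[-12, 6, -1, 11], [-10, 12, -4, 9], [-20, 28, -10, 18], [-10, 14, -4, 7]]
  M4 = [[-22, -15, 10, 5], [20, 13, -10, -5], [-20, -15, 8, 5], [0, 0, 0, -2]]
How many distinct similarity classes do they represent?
Characteristic polynomials: χ_{M1} = (x - 3)(x + 2)^3, χ_{M2} = (x - 4)^2(x - 1)^2, χ_{M3} = (x - 3)(x + 2)^3, χ_{M4} = (x - 3)(x + 2)^3.

{M1, M3}: invariant factors x + 2, (x - 3)(x + 2)^2.

{M2}: invariant factors x - 4, (x - 4)(x - 1)^2.

{M4}: invariant factors x + 2, x + 2, (x - 3)(x + 2).

Matrices are similar if and only if their invariant-factor lists agree; the partition into similarity classes is {M1, M3}, {M2}, {M4}.

3 classes: {M1, M3}, {M2}, {M4}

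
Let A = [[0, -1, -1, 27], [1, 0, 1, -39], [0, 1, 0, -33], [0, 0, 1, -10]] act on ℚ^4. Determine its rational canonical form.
R = [[0, 0, 0, -16], [1, 0, 0, -40], [0, 1, 0, -33], [0, 0, 1, -10]]

The invariant factors of A (the non-unit diagonal entries of the Smith normal form of xI - A over ℚ[x]) are (x + 1)^2(x + 4)^2, each dividing the next. The characteristic polynomial is their product, (x + 1)^2(x + 4)^2.

The rational canonical form is the block-diagonal matrix of companion matrices C(f_i):
R = [[0, 0, 0, -16], [1, 0, 0, -40], [0, 1, 0, -33], [0, 0, 1, -10]].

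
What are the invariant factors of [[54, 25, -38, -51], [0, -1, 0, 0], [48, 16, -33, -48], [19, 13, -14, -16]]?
The Jordan structure of A has elementary divisors (x + 1), (x + 1), (x - 3)^2. Arranging the block sizes at each eigenvalue in decreasing order and taking row products gives the invariant factors.

Invariant factors (smallest first, each dividing the next): x + 1, (x - 3)^2(x + 1).

Check: the last factor (x - 3)^2(x + 1) is the minimal polynomial, and the product (x - 3)^2(x + 1)^2 is the characteristic polynomial.

x + 1, (x - 3)^2(x + 1)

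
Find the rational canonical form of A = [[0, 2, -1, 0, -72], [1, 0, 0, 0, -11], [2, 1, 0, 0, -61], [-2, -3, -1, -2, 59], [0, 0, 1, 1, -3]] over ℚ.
R = [[0, 0, 0, 0, -80], [1, 0, 0, 0, -16], [0, 1, 0, 0, -40], [0, 0, 1, 0, -8], [0, 0, 0, 1, -5]]

The invariant factors of A (the non-unit diagonal entries of the Smith normal form of xI - A over ℚ[x]) are (x + 5)(x^2 + 4)^2, each dividing the next. The characteristic polynomial is their product, (x + 5)(x^2 + 4)^2.

The rational canonical form is the block-diagonal matrix of companion matrices C(f_i):
R = [[0, 0, 0, 0, -80], [1, 0, 0, 0, -16], [0, 1, 0, 0, -40], [0, 0, 1, 0, -8], [0, 0, 0, 1, -5]].

Note the characteristic polynomial does not split into linear factors over ℚ, so A has no Jordan form over ℚ; the rational canonical form exists over any field.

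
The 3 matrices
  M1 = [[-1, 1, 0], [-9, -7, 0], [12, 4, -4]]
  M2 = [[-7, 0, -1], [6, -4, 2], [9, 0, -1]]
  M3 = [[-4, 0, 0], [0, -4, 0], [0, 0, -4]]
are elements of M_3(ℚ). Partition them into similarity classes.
2 classes: {M1, M2}, {M3}

Characteristic polynomials: χ_{M1} = (x + 4)^3, χ_{M2} = (x + 4)^3, χ_{M3} = (x + 4)^3.

{M1, M2}: invariant factors x + 4, (x + 4)^2.

{M3}: invariant factors x + 4, x + 4, x + 4.

Matrices are similar if and only if their invariant-factor lists agree; the partition into similarity classes is {M1, M2}, {M3}.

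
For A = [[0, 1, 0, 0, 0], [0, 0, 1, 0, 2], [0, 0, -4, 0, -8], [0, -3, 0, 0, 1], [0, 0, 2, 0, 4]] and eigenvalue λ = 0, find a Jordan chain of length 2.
We seek v_1 ∈ ker(A^2) \ ker(A), then set v_{i+1} = A v_i.

One such chain is v_1 = [[0, 0, -2, 0, 1]]^T, v_2 = [[0, 0, 0, 1, 0]]^T. Check: A v_2 = [[0, 0, 0, 0, 0]]^T = 0.

v_1 = [[0, 0, -2, 0, 1]]^T, v_2 = [[0, 0, 0, 1, 0]]^T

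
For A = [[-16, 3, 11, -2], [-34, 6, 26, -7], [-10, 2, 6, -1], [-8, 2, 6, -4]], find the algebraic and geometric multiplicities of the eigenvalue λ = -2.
The characteristic polynomial is (x + 2)^4, so the factor x + 2 appears with exponent 4: the algebraic multiplicity is 4.

rank(A + 2I) = 2, so the eigenspace has dimension 4 - 2 = 2: the geometric multiplicity is 2.

Since 2 < 4, A is not diagonalizable.

algebraic multiplicity 4, geometric multiplicity 2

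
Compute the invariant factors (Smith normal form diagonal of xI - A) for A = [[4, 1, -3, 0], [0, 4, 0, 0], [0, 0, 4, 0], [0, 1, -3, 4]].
The Jordan structure of A has elementary divisors (x - 4)^2, (x - 4), (x - 4). Arranging the block sizes at each eigenvalue in decreasing order and taking row products gives the invariant factors.

Invariant factors (smallest first, each dividing the next): x - 4, x - 4, (x - 4)^2.

Check: the last factor (x - 4)^2 is the minimal polynomial, and the product (x - 4)^4 is the characteristic polynomial.

x - 4, x - 4, (x - 4)^2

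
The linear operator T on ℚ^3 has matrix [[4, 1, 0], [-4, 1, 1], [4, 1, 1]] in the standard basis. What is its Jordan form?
J = [[2, 1, 0], [0, 2, 1], [0, 0, 2]]

The characteristic polynomial is det(xI - A) = (x - 2)^3, so the eigenvalues are 2 (algebraic multiplicity 3).

For λ = 2: rank(A - 2I) = 2, rank((A - 2I)^2) = 1, rank((A - 2I)^3) = 0. The eigenspace has dimension 3 - 2 = 1, so there is 1 Jordan block; the rank sequence gives block sizes [3].

Assembling the blocks gives the Jordan form J above.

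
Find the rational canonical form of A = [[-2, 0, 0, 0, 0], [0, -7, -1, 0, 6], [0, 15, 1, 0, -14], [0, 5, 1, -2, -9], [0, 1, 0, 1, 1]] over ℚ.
The invariant factors of A (the non-unit diagonal entries of the Smith normal form of xI - A over ℚ[x]) are x + 2, (x + 2)(x + 4)(x^2 + x + 1), each dividing the next. The characteristic polynomial is their product, (x + 2)^2(x + 4)(x^2 + x + 1).

The rational canonical form is the block-diagonal matrix of companion matrices C(f_i):
R = [[-2, 0, 0, 0, 0], [0, 0, 0, 0, -8], [0, 1, 0, 0, -14], [0, 0, 1, 0, -15], [0, 0, 0, 1, -7]].

Note the characteristic polynomial does not split into linear factors over ℚ, so A has no Jordan form over ℚ; the rational canonical form exists over any field.

R = [[-2, 0, 0, 0, 0], [0, 0, 0, 0, -8], [0, 1, 0, 0, -14], [0, 0, 1, 0, -15], [0, 0, 0, 1, -7]]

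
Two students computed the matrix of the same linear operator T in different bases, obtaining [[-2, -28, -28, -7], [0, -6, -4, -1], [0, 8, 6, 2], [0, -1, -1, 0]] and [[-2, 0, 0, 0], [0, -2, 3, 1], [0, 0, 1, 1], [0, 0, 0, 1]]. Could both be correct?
Yes.

Two matrices over a field are similar if and only if they have the same invariant factors.

Both A and B have characteristic polynomial (x - 1)^2(x + 2)^2 and minimal polynomial (x - 1)^2(x + 2). Computing further, both have invariant factors x + 2, (x - 1)^2(x + 2). Hence A and B are similar.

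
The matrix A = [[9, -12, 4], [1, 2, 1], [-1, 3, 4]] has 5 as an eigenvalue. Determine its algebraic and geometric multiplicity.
The characteristic polynomial is (x - 5)^3, so the factor x - 5 appears with exponent 3: the algebraic multiplicity is 3.

rank(A - 5I) = 1, so the eigenspace has dimension 3 - 1 = 2: the geometric multiplicity is 2.

Since 2 < 3, A is not diagonalizable.

algebraic multiplicity 3, geometric multiplicity 2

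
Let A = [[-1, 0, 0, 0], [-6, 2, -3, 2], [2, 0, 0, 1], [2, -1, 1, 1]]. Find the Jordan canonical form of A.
J = [[-1, 0, 0, 0], [0, 1, 1, 0], [0, 0, 1, 1], [0, 0, 0, 1]]

The characteristic polynomial is det(xI - A) = (x - 1)^3(x + 1), so the eigenvalues are -1 (algebraic multiplicity 1), 1 (algebraic multiplicity 3).

For λ = -1: algebraic multiplicity 1 gives one 1×1 block.

For λ = 1: rank(A - I) = 3, rank((A - I)^2) = 2, rank((A - I)^3) = 1. The eigenspace has dimension 4 - 3 = 1, so there is 1 Jordan block; the rank sequence gives block sizes [3].

Assembling the blocks gives the Jordan form J above.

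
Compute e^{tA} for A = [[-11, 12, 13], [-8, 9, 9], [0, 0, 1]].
e^{tA} = [[-2*e^{t} + 3*e^{-3*t}, 3*e^{t} - 3*e^{-3*t}, ((t + 3)*e^{4*t} - 3)*e^{-3*t}], [-2*e^{t} + 2*e^{-3*t}, 3*e^{t} - 2*e^{-3*t}, ((t + 2)*e^{4*t} - 2)*e^{-3*t}], [0, 0, e^{t}]]

A has Jordan form J = [[-3, 0, 0], [0, 1, 1], [0, 0, 1]] with A = PJP^{-1}, so e^{tA} = P e^{tJ} P^{-1}.

For a Jordan block J_k(λ), e^{tJ_k(λ)} = e^{λt} · (I + tN + t^2 N^2/2! + ... + t^{k-1} N^{k-1}/(k-1)!) where N is the nilpotent superdiagonal part.

Assembling the blocks and conjugating back gives the entries of e^{tA} as shown above.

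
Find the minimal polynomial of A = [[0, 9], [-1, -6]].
m_A(x) = (x + 3)^2

The characteristic polynomial factors as (x + 3)^2. The minimal polynomial is ∏(x - λ)^{k_λ} where k_λ is the size of the largest Jordan block at λ.

For λ = -3: rank(A + 3I) = 1, and the largest Jordan block has size 2 (the smallest k with rank((A + 3I)^k) = rank((A + 3I)^(k+1))).

So m_A(x) = (x + 3)^2.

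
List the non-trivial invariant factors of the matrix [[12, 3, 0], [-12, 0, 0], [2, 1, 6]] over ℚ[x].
x - 6, (x - 6)^2

The Jordan structure of A has elementary divisors (x - 6)^2, (x - 6). Arranging the block sizes at each eigenvalue in decreasing order and taking row products gives the invariant factors.

Invariant factors (smallest first, each dividing the next): x - 6, (x - 6)^2.

Check: the last factor (x - 6)^2 is the minimal polynomial, and the product (x - 6)^3 is the characteristic polynomial.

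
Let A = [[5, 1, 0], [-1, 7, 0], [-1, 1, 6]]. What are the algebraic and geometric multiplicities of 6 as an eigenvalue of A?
algebraic multiplicity 3, geometric multiplicity 2

The characteristic polynomial is (x - 6)^3, so the factor x - 6 appears with exponent 3: the algebraic multiplicity is 3.

rank(A - 6I) = 1, so the eigenspace has dimension 3 - 1 = 2: the geometric multiplicity is 2.

Since 2 < 3, A is not diagonalizable.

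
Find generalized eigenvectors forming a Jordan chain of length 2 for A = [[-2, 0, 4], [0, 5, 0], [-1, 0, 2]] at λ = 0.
v_1 = [[1, 0, 1]]^T, v_2 = [[2, 0, 1]]^T

We seek v_1 ∈ ker(A^2) \ ker(A), then set v_{i+1} = A v_i.

One such chain is v_1 = [[1, 0, 1]]^T, v_2 = [[2, 0, 1]]^T. Check: A v_2 = [[0, 0, 0]]^T = 0.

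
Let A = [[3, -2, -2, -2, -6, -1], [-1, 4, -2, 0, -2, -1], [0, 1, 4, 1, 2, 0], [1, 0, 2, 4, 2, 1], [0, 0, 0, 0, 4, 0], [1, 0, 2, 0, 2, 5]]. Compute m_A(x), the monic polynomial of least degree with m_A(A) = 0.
m_A(x) = (x - 4)^2

The characteristic polynomial factors as (x - 4)^6. The minimal polynomial is ∏(x - λ)^{k_λ} where k_λ is the size of the largest Jordan block at λ.

For λ = 4: rank(A - 4I) = 2, and the largest Jordan block has size 2 (the smallest k with rank((A - 4I)^k) = rank((A - 4I)^(k+1))).

So m_A(x) = (x - 4)^2.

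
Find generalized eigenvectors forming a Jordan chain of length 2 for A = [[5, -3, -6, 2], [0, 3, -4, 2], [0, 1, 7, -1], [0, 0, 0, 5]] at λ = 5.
We seek v_1 ∈ ker((A - 5I)^2) \ ker(A - 5I), then set v_{i+1} = (A - 5I) v_i.

One such chain is v_1 = [[1, 1, -1, 0]]^T, v_2 = [[3, 2, -1, 0]]^T. Check: (A - 5I) v_2 = [[0, 0, 0, 0]]^T = 0.

v_1 = [[1, 1, -1, 0]]^T, v_2 = [[3, 2, -1, 0]]^T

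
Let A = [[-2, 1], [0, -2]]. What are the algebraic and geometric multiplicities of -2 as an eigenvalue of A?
The characteristic polynomial is (x + 2)^2, so the factor x + 2 appears with exponent 2: the algebraic multiplicity is 2.

rank(A + 2I) = 1, so the eigenspace has dimension 2 - 1 = 1: the geometric multiplicity is 1.

Since 1 < 2, A is not diagonalizable.

algebraic multiplicity 2, geometric multiplicity 1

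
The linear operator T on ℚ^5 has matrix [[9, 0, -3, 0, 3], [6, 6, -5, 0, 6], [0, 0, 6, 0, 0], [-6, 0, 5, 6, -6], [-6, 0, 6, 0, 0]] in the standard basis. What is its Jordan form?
The characteristic polynomial is det(xI - A) = (x - 6)^4(x - 3), so the eigenvalues are 3 (algebraic multiplicity 1), 6 (algebraic multiplicity 4).

For λ = 3: algebraic multiplicity 1 gives one 1×1 block.

For λ = 6: rank(A - 6I) = 2, rank((A - 6I)^2) = 1. The eigenspace has dimension 5 - 2 = 3, so there are 3 Jordan blocks; the rank sequence gives block sizes [2, 1, 1].

Assembling the blocks gives the Jordan form J above.

J = [[3, 0, 0, 0, 0], [0, 6, 1, 0, 0], [0, 0, 6, 0, 0], [0, 0, 0, 6, 0], [0, 0, 0, 0, 6]]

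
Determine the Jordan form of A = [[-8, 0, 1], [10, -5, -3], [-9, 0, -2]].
The characteristic polynomial is det(xI - A) = (x + 5)^3, so the eigenvalues are -5 (algebraic multiplicity 3).

For λ = -5: rank(A + 5I) = 2, rank((A + 5I)^2) = 1, rank((A + 5I)^3) = 0. The eigenspace has dimension 3 - 2 = 1, so there is 1 Jordan block; the rank sequence gives block sizes [3].

Assembling the blocks gives the Jordan form J above.

J = [[-5, 1, 0], [0, -5, 1], [0, 0, -5]]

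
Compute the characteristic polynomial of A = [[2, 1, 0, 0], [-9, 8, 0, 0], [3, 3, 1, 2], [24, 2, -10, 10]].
χ_A(x) = (x - 6)(x - 5)^3

xI - A = [[x - 2, -1, 0, 0], [9, x - 8, 0, 0], [-3, -3, x - 1, -2], [-24, -2, 10, x - 10]].

Expanding det(xI - A) along the first row:
det(xI - A) = + (x - 2)·det([[x - 8, 0, 0], [-3, x - 1, -2], [-2, 10, x - 10]]) - (-1)·det([[9, 0, 0], [-3, x - 1, -2], [-24, 10, x - 10]]) + (0)·det([[9, x - 8, 0], [-3, -3, -2], [-24, -2, x - 10]]) - (0)·det([[9, x - 8, 0], [-3, -3, x - 1], [-24, -2, 10]]).

Evaluating gives χ_A(x) = x^4 - 21x^3 + 165x^2 - 575x + 750 = (x - 6)(x - 5)^3.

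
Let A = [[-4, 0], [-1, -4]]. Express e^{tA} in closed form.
A has Jordan form J = [[-4, 1], [0, -4]] with A = PJP^{-1}, so e^{tA} = P e^{tJ} P^{-1}.

For a Jordan block J_k(λ), e^{tJ_k(λ)} = e^{λt} · (I + tN + t^2 N^2/2! + ... + t^{k-1} N^{k-1}/(k-1)!) where N is the nilpotent superdiagonal part.

Assembling the blocks and conjugating back gives the entries of e^{tA} as shown above.

e^{tA} = [[e^{-4*t}, 0], [-t*e^{-4*t}, e^{-4*t}]]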